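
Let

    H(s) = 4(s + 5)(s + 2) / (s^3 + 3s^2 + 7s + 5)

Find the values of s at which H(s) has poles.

The poles are the roots of the denominator s^3 + 3s^2 + 7s + 5 = 0.
Trying s = -1: the polynomial evaluates to 0, so (s + 1) is a factor.
Dividing out leaves s^2 + 2s + 5 = 0.
The quadratic formula then gives s = -1 ± 2j.

s = -1 ± 2j, -1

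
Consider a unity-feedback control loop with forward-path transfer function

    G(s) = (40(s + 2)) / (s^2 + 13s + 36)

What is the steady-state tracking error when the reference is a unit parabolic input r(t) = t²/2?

G(s) has no poles at the origin.
This is a Type 0 system; Ka = lim_{s→0} s^2·G(s) = 0, so the steady-state error for a parabola input is infinite.

e_ss = ∞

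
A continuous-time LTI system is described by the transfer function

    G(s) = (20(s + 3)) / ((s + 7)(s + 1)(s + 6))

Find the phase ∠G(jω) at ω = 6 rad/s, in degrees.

At s = j6: numerator = 60 + j120, denominator = -462 + j114.
∠G = ∠num − ∠den = 63.435° − (166.14°) = -102.7°.

∠G(j6) ≈ -102.7°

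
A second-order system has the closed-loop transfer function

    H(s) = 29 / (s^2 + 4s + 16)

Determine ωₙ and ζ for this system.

ωₙ = 4 rad/s, ζ = 0.5

Compare the denominator to the standard form s^2 + 2ζωₙs + ωₙ².
ωₙ² = 16, so ωₙ = 4 rad/s.
2ζωₙ = 4, so ζ = 4/(2·4) = 0.5.
With ζ = 0.5 the response is underdamped.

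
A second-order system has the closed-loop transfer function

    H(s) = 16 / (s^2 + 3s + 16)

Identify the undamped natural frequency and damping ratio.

ωₙ = 4 rad/s, ζ = 0.375

Compare the denominator to the standard form s^2 + 2ζωₙs + ωₙ².
ωₙ² = 16, so ωₙ = 4 rad/s.
2ζωₙ = 3, so ζ = 3/(2·4) = 0.375.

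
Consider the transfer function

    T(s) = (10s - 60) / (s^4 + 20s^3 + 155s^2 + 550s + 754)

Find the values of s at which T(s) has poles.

s = -5 ± 2j, -5 ± j

The poles are the roots of the denominator s^4 + 20s^3 + 155s^2 + 550s + 754 = 0.
No real roots exist; factor into two real quadratics: (s^2 + 10s + 29)(s^2 + 10s + 26) = 0.
Each quadratic gives a conjugate pair via the quadratic formula.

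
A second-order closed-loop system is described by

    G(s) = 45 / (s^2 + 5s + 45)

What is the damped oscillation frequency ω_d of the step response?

ω_d ≈ 6.225 rad/s

Comparing s^2 + 5s + 45 to s^2 + 2ζωₙs + ωₙ²: ωₙ = √45 ≈ 6.708 rad/s and ζ = 5/(2·√45) ≈ 0.3727.
ζωₙ = 5/2 = 2.5, so ω_d = ωₙ√(1−ζ²) = √(ωₙ² − (ζωₙ)²) = √(45 − 2.5²) = √38.75 ≈ 6.225 rad/s.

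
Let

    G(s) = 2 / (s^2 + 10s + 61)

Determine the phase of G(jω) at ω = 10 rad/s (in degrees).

∠G(j10) ≈ -111.3°

At s = j10: numerator = 2, denominator = -39 + j100.
∠G = ∠num − ∠den = 0° − (111.31°) = -111.3°.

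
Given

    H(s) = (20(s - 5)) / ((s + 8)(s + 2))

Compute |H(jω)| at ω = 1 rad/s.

Substitute s = j1: numerator = -100 + j20, denominator = 15 + j10.
|H(j1)| = |-100 + j20| / |15 + j10| = 101.98 / 18.028 ≈ 5.657.

|H(j1)| ≈ 5.657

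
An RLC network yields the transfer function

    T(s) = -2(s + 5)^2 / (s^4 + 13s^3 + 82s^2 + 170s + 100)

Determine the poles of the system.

s = -5 ± 5j, -2, -1

The poles are the roots of the denominator s^4 + 13s^3 + 82s^2 + 170s + 100 = 0.
Trying s = -2: the polynomial evaluates to 0, so (s + 2) is a factor.
Dividing out leaves s^3 + 11s^2 + 60s + 50 = 0.
This factors further as (s^2 + 10s + 50)(s + 1) = 0.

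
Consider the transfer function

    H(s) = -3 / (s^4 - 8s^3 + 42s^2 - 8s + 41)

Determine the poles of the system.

The poles are the roots of the denominator s^4 - 8s^3 + 42s^2 - 8s + 41 = 0.
No real roots exist; factor into two real quadratics: (s^2 + 1)(s^2 - 8s + 41) = 0.
Each quadratic gives a conjugate pair via the quadratic formula.

s = j, -j, 4 + 5j, 4 - 5j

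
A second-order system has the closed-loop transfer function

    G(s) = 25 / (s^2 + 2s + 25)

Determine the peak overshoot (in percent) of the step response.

Comparing s^2 + 2s + 25 to s^2 + 2ζωₙs + ωₙ²: ωₙ = 5 rad/s and ζ = 2/(2·5) = 0.2.
%OS = 100·exp(−πζ/√(1−ζ²)) = 100·exp(−π·0.2/√(1−0.2²)) ≈ 52.7%.

%OS ≈ 52.7%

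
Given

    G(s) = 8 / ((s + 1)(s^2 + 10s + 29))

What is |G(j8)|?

Substitute s = j8: numerator = 8, denominator = -675 - j200.
|G(j8)| = |8| / |-675 - j200| = 8 / 704.01 ≈ 0.01136.

|G(j8)| ≈ 0.01136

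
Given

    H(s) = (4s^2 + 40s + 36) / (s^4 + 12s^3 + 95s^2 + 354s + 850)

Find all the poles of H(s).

s = -3 ± 5j, -3 ± 4j

The poles are the roots of the denominator s^4 + 12s^3 + 95s^2 + 354s + 850 = 0.
No real roots exist; factor into two real quadratics: (s^2 + 6s + 34)(s^2 + 6s + 25) = 0.
Each quadratic gives a conjugate pair via the quadratic formula.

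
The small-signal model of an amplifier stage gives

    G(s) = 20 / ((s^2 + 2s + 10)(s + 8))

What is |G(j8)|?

Substitute s = j8: numerator = 20, denominator = -560 - j304.
|G(j8)| = |20| / |-560 - j304| = 20 / 637.19 ≈ 0.03139.

|G(j8)| ≈ 0.03139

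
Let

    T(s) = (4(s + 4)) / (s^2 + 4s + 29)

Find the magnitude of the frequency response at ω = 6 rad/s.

Substitute s = j6: numerator = 16 + j24, denominator = -7 + j24.
|T(j6)| = |16 + j24| / |-7 + j24| = 28.844 / 25 ≈ 1.154.

|T(j6)| ≈ 1.154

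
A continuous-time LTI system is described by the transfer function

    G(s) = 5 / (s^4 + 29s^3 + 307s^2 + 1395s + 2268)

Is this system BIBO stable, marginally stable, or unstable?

The denominator s^4 + 29s^3 + 307s^2 + 1395s + 2268 factors as (s + 9)^2(s + 4)(s + 7), giving poles at s = -9, -4, -7, -9.
Since all poles lie strictly in the left half-plane, the system is stable.

stable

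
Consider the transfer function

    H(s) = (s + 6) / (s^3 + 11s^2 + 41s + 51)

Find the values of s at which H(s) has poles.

The poles are the roots of the denominator s^3 + 11s^2 + 41s + 51 = 0.
Trying s = -3: the polynomial evaluates to 0, so (s + 3) is a factor.
Dividing out leaves s^2 + 8s + 17 = 0.
The quadratic formula then gives s = -4 ± 1j.

s = -4 + j, -4 - j, -3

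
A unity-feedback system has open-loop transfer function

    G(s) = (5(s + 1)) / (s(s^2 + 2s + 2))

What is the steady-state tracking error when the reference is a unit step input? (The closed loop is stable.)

e_ss = 0

G(s) has one pole at the origin.
This is a Type 1 system; for a step input the steady-state error is zero.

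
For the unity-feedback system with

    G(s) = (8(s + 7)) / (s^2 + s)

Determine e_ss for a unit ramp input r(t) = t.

e_ss = 0.01786

G(s) has one pole at the origin.
This is a Type 1 system. Kv = lim_{s→0} s·G(s) = 56/1.
e_ss = 1/Kv = 1/(56) = 1/56 ≈ 0.01786.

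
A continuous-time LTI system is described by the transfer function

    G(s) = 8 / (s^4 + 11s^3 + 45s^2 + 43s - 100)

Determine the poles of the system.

The poles are the roots of the denominator s^4 + 11s^3 + 45s^2 + 43s - 100 = 0.
Trying s = -4: the polynomial evaluates to 0, so (s + 4) is a factor.
Dividing out leaves s^3 + 7s^2 + 17s - 25 = 0.
This factors further as (s^2 + 8s + 25)(s - 1) = 0.

s = -4, -4 ± 3j, 1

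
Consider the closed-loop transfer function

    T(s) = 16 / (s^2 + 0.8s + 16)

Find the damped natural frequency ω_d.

ω_d ≈ 3.980 rad/s

Comparing s^2 + 0.8s + 16 to s^2 + 2ζωₙs + ωₙ²: ωₙ = 4 rad/s and ζ = 0.8/(2·4) = 0.1.
ζωₙ = 0.8/2 = 0.4, so ω_d = ωₙ√(1−ζ²) = √(ωₙ² − (ζωₙ)²) = √(16 − 0.4²) = √15.84 ≈ 3.980 rad/s.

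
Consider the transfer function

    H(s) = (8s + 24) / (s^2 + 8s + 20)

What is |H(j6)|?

|H(j6)| ≈ 1.061

Substitute s = j6: numerator = 24 + j48, denominator = -16 + j48.
|H(j6)| = |24 + j48| / |-16 + j48| = 53.666 / 50.596 ≈ 1.061.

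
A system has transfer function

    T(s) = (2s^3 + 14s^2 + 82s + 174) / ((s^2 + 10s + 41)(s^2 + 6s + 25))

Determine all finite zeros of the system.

s = -3, -2 + 5j, -2 - 5j

Set the numerator to zero: 2s^3 + 14s^2 + 82s + 174 = 0, i.e. 2·(s^3 + 7s^2 + 41s + 87) = 0.
Factoring: (s + 3)(s^2 + 4s + 29) = 0.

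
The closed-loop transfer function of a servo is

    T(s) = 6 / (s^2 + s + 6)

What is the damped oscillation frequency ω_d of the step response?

Comparing s^2 + s + 6 to s^2 + 2ζωₙs + ωₙ²: ωₙ = √6 ≈ 2.449 rad/s and ζ = 1/(2·√6) ≈ 0.2041.
ζωₙ = 1/2 = 0.5, so ω_d = ωₙ√(1−ζ²) = √(ωₙ² − (ζωₙ)²) = √(6 − 0.5²) = √5.75 ≈ 2.398 rad/s.

ω_d ≈ 2.398 rad/s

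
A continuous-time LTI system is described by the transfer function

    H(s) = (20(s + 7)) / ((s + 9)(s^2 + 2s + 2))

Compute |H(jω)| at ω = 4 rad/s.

|H(j4)| ≈ 1.015

Substitute s = j4: numerator = 140 + j80, denominator = -158 + j16.
|H(j4)| = |140 + j80| / |-158 + j16| = 161.25 / 158.81 ≈ 1.015.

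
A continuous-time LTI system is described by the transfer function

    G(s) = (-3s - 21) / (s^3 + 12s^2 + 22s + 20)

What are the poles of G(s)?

s = -1 + j, -1 - j, -10

The poles are the roots of the denominator s^3 + 12s^2 + 22s + 20 = 0.
Trying s = -10: the polynomial evaluates to 0, so (s + 10) is a factor.
Dividing out leaves s^2 + 2s + 2 = 0.
The quadratic formula then gives s = -1 ± 1j.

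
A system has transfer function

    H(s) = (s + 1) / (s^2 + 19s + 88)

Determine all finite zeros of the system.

Set the numerator to zero: s + 1 = 0.
So s = -1.

s = -1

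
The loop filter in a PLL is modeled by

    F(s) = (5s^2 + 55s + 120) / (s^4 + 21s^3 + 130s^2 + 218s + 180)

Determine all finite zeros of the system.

Set the numerator to zero: 5s^2 + 55s + 120 = 0, i.e. 5·(s^2 + 11s + 24) = 0.
Factoring: (s + 8)(s + 3) = 0.

s = -8, -3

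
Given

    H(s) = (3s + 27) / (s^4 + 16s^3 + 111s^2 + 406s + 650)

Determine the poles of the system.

The poles are the roots of the denominator s^4 + 16s^3 + 111s^2 + 406s + 650 = 0.
No real roots exist; factor into two real quadratics: (s^2 + 10s + 26)(s^2 + 6s + 25) = 0.
Each quadratic gives a conjugate pair via the quadratic formula.

s = -5 ± j, -3 ± 4j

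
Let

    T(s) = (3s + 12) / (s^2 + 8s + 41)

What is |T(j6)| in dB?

|T(j6)|_dB ≈ -6.97 dB

Substitute s = j6: numerator = 12 + j18, denominator = 5 + j48.
|T(j6)| = |12 + j18| / |5 + j48| = 21.633 / 48.260 ≈ 0.4483.
In decibels: 20·log₁₀(0.4483) ≈ -6.97 dB.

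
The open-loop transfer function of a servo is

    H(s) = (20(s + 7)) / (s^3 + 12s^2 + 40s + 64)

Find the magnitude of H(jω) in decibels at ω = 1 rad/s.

Substitute s = j1: numerator = 140 + j20, denominator = 52 + j39.
|H(j1)| = |140 + j20| / |52 + j39| = 141.42 / 65 ≈ 2.176.
In decibels: 20·log₁₀(2.176) ≈ 6.75 dB.

|H(j1)|_dB ≈ 6.75 dB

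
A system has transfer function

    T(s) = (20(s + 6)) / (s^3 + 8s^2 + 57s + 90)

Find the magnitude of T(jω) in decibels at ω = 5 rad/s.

Substitute s = j5: numerator = 120 + j100, denominator = -110 + j160.
|T(j5)| = |120 + j100| / |-110 + j160| = 156.20 / 194.16 ≈ 0.8045.
In decibels: 20·log₁₀(0.8045) ≈ -1.89 dB.

|T(j5)|_dB ≈ -1.89 dB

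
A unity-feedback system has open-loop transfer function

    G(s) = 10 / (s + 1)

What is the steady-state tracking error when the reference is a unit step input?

e_ss = 0.09091

G(s) has no poles at the origin.
This is a Type 0 system. Kp = lim_{s→0} G(s) = 10/1.
e_ss = 1/(1 + Kp) = 1/(1 + 10) = 1/11 ≈ 0.09091.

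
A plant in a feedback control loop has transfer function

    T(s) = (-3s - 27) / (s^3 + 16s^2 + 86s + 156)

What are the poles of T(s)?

s = -5 + j, -5 - j, -6

The poles are the roots of the denominator s^3 + 16s^2 + 86s + 156 = 0.
Trying s = -6: the polynomial evaluates to 0, so (s + 6) is a factor.
Dividing out leaves s^2 + 10s + 26 = 0.
The quadratic formula then gives s = -5 ± 1j.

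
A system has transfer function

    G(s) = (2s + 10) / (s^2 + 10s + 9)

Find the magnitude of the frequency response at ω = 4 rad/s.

|G(j4)| ≈ 0.3154

Substitute s = j4: numerator = 10 + j8, denominator = -7 + j40.
|G(j4)| = |10 + j8| / |-7 + j40| = 12.806 / 40.608 ≈ 0.3154.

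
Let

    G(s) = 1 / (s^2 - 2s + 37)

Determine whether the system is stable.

The denominator s^2 - 2s + 37 factors as (s^2 - 2s + 37), giving poles at s = 1 + 6j, 1 - 6j.
Since the pole(s) at s = 1 + 6j, 1 - 6j lie in the right half-plane, the system is unstable.

unstable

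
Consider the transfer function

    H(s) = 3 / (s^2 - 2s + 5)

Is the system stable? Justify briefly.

The denominator s^2 - 2s + 5 factors as (s^2 - 2s + 5), giving poles at s = 1 + 2j, 1 - 2j.
Since the pole(s) at s = 1 + 2j, 1 - 2j lie in the right half-plane, the system is unstable.

unstable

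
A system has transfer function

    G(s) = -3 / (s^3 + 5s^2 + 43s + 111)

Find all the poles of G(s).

The poles are the roots of the denominator s^3 + 5s^2 + 43s + 111 = 0.
Trying s = -3: the polynomial evaluates to 0, so (s + 3) is a factor.
Dividing out leaves s^2 + 2s + 37 = 0.
The quadratic formula then gives s = -1 ± 6j.

s = -1 ± 6j, -3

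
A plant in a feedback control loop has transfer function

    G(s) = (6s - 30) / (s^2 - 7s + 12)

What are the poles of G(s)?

The poles are the roots of the denominator s^2 - 7s + 12 = 0.
Factoring: (s - 3)(s - 4) = 0, so s = 3 and s = 4.

s = 3, 4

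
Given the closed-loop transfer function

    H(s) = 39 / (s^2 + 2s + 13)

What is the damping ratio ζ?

Compare the denominator to the standard form s^2 + 2ζωₙs + ωₙ².
ωₙ² = 13, so ωₙ = √13 ≈ 3.606 rad/s.
2ζωₙ = 2, so ζ = 2/(2·√13) ≈ 0.2774.

ζ ≈ 0.2774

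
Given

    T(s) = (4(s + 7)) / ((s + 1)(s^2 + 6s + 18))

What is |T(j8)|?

|T(j8)| ≈ 0.07933

Substitute s = j8: numerator = 28 + j32, denominator = -430 - j320.
|T(j8)| = |28 + j32| / |-430 - j320| = 42.521 / 536.00 ≈ 0.07933.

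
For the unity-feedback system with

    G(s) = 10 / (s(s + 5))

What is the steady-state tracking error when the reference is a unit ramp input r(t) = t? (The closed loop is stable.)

G(s) has one pole at the origin.
This is a Type 1 system. Kv = lim_{s→0} s·G(s) = 10/5 = 2.
e_ss = 1/Kv = 1/(2) = 1/2 ≈ 0.5000.

e_ss = 0.5000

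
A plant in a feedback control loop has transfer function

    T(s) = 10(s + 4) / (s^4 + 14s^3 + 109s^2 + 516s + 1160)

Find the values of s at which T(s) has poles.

s = -5 + 2j, -5 - 2j, -2 + 6j, -2 - 6j

The poles are the roots of the denominator s^4 + 14s^3 + 109s^2 + 516s + 1160 = 0.
No real roots exist; factor into two real quadratics: (s^2 + 10s + 29)(s^2 + 4s + 40) = 0.
Each quadratic gives a conjugate pair via the quadratic formula.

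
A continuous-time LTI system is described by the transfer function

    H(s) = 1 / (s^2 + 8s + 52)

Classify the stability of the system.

The denominator s^2 + 8s + 52 factors as (s^2 + 8s + 52), giving poles at s = -4 + 6j, -4 - 6j.
Since all poles lie strictly in the left half-plane, the system is stable.

stable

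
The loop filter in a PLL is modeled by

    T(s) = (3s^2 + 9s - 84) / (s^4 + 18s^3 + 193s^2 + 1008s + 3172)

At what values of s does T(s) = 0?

s = -7, 4

Set the numerator to zero: 3s^2 + 9s - 84 = 0, i.e. 3·(s^2 + 3s - 28) = 0.
Factoring: (s + 7)(s - 4) = 0.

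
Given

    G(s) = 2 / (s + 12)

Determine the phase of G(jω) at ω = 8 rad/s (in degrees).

∠G(j8) ≈ -33.69°

At s = j8: numerator = 2, denominator = 12 + j8.
∠G = ∠num − ∠den = 0° − (33.690°) = -33.69°.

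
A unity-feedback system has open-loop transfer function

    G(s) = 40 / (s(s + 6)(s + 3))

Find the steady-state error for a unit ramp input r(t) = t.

G(s) has one pole at the origin.
This is a Type 1 system. Kv = lim_{s→0} s·G(s) = 40/18 = 20/9.
e_ss = 1/Kv = 1/(20/9) = 9/20 ≈ 0.4500.

e_ss = 0.4500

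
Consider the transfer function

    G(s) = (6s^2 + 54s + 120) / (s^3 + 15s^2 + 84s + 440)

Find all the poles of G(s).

s = -2 + 6j, -2 - 6j, -11

The poles are the roots of the denominator s^3 + 15s^2 + 84s + 440 = 0.
Trying s = -11: the polynomial evaluates to 0, so (s + 11) is a factor.
Dividing out leaves s^2 + 4s + 40 = 0.
The quadratic formula then gives s = -2 ± 6j.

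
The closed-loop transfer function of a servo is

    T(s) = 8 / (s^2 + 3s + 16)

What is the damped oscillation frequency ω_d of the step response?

Comparing s^2 + 3s + 16 to s^2 + 2ζωₙs + ωₙ²: ωₙ = 4 rad/s and ζ = 3/(2·4) = 0.375.
ζωₙ = 3/2 = 1.5, so ω_d = ωₙ√(1−ζ²) = √(ωₙ² − (ζωₙ)²) = √(16 − 1.5²) = √13.75 ≈ 3.708 rad/s.

ω_d ≈ 3.708 rad/s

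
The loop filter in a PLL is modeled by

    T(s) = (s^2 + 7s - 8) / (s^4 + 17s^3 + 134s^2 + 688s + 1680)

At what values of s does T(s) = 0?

s = -8, 1

Set the numerator to zero: s^2 + 7s - 8 = 0.
Factoring: (s + 8)(s - 1) = 0.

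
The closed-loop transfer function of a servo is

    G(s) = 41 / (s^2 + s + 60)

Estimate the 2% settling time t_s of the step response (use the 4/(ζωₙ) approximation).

t_s ≈ 8 s

Comparing s^2 + s + 60 to s^2 + 2ζωₙs + ωₙ²: ωₙ = √60 ≈ 7.746 rad/s and ζ = 1/(2·√60) ≈ 0.06455.
ζωₙ = 1/2 = 0.5, so t_s ≈ 4/(ζωₙ) = 4/0.5 = 8 s.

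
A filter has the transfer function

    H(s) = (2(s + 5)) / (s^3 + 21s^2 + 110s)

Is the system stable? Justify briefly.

The denominator s^3 + 21s^2 + 110s factors as s(s + 10)(s + 11), giving poles at s = 0, -10, -11.
Since the simple pole(s) at s = 0 lie on the jω-axis with none in the right half-plane, the system is marginally stable.

marginally stable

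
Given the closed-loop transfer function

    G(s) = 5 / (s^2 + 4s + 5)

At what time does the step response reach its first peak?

Comparing s^2 + 4s + 5 to s^2 + 2ζωₙs + ωₙ²: ωₙ = √5 ≈ 2.236 rad/s and ζ = 4/(2·√5) ≈ 0.8944.
ζωₙ = 4/2 = 2, so ω_d = ωₙ√(1−ζ²) = √(ωₙ² − (ζωₙ)²) = √(5 − 2²) = √1 = 1 rad/s.
t_p = π/ω_d = π/1 ≈ 3.142 s.

t_p ≈ 3.142 s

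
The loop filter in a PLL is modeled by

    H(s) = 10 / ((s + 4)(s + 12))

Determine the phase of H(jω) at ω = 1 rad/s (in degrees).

At s = j1: numerator = 10, denominator = 47 + j16.
∠H = ∠num − ∠den = 0° − (18.800°) = -18.80°.

∠H(j1) ≈ -18.80°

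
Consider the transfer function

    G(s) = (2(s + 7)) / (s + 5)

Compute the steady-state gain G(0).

G(0) = 14/5 ≈ 2.800

At s = 0 each factor (s + a) contributes a and each (s^2 + bs + c) contributes c.
G(0) = 2·(7) / ((5)) = 14/5 = 14/5.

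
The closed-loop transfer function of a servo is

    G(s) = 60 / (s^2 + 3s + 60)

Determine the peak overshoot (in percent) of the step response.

%OS ≈ 53.8%

Comparing s^2 + 3s + 60 to s^2 + 2ζωₙs + ωₙ²: ωₙ = √60 ≈ 7.746 rad/s and ζ = 3/(2·√60) ≈ 0.1936.
%OS = 100·exp(−πζ/√(1−ζ²)) = 100·exp(−π·0.1936/√(1−0.1936²)) ≈ 53.8%.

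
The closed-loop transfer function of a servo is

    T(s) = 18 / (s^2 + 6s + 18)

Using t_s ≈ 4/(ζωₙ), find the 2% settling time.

t_s ≈ 1.333 s

Comparing s^2 + 6s + 18 to s^2 + 2ζωₙs + ωₙ²: ωₙ = √18 ≈ 4.243 rad/s and ζ = 6/(2·√18) ≈ 0.7071.
ζωₙ = 6/2 = 3, so t_s ≈ 4/(ζωₙ) = 4/3 ≈ 1.333 s.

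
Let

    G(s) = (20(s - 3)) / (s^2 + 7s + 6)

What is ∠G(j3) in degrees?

At s = j3: numerator = -60 + j60, denominator = -3 + j21.
∠G = ∠num − ∠den = 135° − (98.130°) = 36.87°.

∠G(j3) ≈ 36.87°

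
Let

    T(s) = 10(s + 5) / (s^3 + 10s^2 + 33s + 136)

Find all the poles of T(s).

The poles are the roots of the denominator s^3 + 10s^2 + 33s + 136 = 0.
Trying s = -8: the polynomial evaluates to 0, so (s + 8) is a factor.
Dividing out leaves s^2 + 2s + 17 = 0.
The quadratic formula then gives s = -1 ± 4j.

s = -1 ± 4j, -8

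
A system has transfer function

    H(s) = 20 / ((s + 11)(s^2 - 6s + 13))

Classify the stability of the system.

unstable

The poles can be read from the denominator factors: s = -11, 3 + 2j, 3 - 2j.
Since the pole(s) at s = 3 ± 2j lie in the right half-plane, the system is unstable.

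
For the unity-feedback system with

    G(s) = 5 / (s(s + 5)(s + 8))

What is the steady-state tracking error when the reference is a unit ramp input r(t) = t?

e_ss = 8

G(s) has one pole at the origin.
This is a Type 1 system. Kv = lim_{s→0} s·G(s) = 5/40 = 1/8.
e_ss = 1/Kv = 1/(1/8) = 8.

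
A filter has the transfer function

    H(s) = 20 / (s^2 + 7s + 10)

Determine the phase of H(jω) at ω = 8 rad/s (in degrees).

∠H(j8) ≈ -134.0°

At s = j8: numerator = 20, denominator = -54 + j56.
∠H = ∠num − ∠den = 0° − (133.96°) = -134.0°.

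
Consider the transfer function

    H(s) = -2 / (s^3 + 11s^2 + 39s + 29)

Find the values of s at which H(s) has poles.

s = -5 + 2j, -5 - 2j, -1

The poles are the roots of the denominator s^3 + 11s^2 + 39s + 29 = 0.
Trying s = -1: the polynomial evaluates to 0, so (s + 1) is a factor.
Dividing out leaves s^2 + 10s + 29 = 0.
The quadratic formula then gives s = -5 ± 2j.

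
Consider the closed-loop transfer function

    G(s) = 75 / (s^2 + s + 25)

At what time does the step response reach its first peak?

Comparing s^2 + s + 25 to s^2 + 2ζωₙs + ωₙ²: ωₙ = 5 rad/s and ζ = 1/(2·5) = 0.1.
ζωₙ = 1/2 = 0.5, so ω_d = ωₙ√(1−ζ²) = √(ωₙ² − (ζωₙ)²) = √(25 − 0.5²) = √24.75 ≈ 4.975 rad/s.
t_p = π/ω_d = π/4.975 ≈ 0.6315 s.

t_p ≈ 0.6315 s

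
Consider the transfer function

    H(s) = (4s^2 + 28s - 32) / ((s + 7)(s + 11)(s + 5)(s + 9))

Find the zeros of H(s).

s = 1, -8

Set the numerator to zero: 4s^2 + 28s - 32 = 0, i.e. 4·(s^2 + 7s - 8) = 0.
Factoring: (s - 1)(s + 8) = 0.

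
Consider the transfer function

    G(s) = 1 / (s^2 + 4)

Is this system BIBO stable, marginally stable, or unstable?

The denominator s^2 + 4 factors as (s^2 + 4), giving poles at s = 2j, -2j.
Since the simple pole(s) at s = 2j, -2j lie on the jω-axis with none in the right half-plane, the system is marginally stable.

marginally stable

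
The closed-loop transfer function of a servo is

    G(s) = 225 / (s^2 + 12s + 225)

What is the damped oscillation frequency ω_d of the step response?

ω_d ≈ 13.75 rad/s

Comparing s^2 + 12s + 225 to s^2 + 2ζωₙs + ωₙ²: ωₙ = 15 rad/s and ζ = 12/(2·15) = 0.4.
ζωₙ = 12/2 = 6, so ω_d = ωₙ√(1−ζ²) = √(ωₙ² − (ζωₙ)²) = √(225 − 6²) = √189 ≈ 13.75 rad/s.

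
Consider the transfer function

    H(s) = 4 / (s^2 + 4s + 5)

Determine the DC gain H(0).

H(0) = 4/5 ≈ 0.8000

At s = 0 each factor (s + a) contributes a and each (s^2 + bs + c) contributes c.
H(0) = 4·1 / ((5)) = 4/5 = 4/5.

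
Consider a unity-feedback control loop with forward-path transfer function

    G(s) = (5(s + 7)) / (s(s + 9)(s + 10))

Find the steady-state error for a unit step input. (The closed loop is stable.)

e_ss = 0

G(s) has one pole at the origin.
This is a Type 1 system; for a step input the steady-state error is zero.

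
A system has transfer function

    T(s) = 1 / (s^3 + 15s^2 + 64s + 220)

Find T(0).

T(0) = 1/220 ≈ 0.004545

Set s = 0: T(0) = (1) / (220) = 1/220.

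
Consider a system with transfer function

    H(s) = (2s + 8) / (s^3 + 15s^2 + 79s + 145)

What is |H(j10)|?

Substitute s = j10: numerator = 8 + j20, denominator = -1355 - j210.
|H(j10)| = |8 + j20| / |-1355 - j210| = 21.541 / 1371.2 ≈ 0.01571.

|H(j10)| ≈ 0.01571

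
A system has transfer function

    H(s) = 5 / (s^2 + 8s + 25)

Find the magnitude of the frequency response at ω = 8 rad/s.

Substitute s = j8: numerator = 5, denominator = -39 + j64.
|H(j8)| = |5| / |-39 + j64| = 5 / 74.947 ≈ 0.06671.

|H(j8)| ≈ 0.06671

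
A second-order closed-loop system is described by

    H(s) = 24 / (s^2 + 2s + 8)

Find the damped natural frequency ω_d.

ω_d ≈ 2.646 rad/s

Comparing s^2 + 2s + 8 to s^2 + 2ζωₙs + ωₙ²: ωₙ = √8 ≈ 2.828 rad/s and ζ = 2/(2·√8) ≈ 0.3536.
ζωₙ = 2/2 = 1, so ω_d = ωₙ√(1−ζ²) = √(ωₙ² − (ζωₙ)²) = √(8 − 1²) = √7 ≈ 2.646 rad/s.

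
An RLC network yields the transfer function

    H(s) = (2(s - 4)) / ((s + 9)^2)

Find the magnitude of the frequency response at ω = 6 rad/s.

Substitute s = j6: numerator = -8 + j12, denominator = 45 + j108.
|H(j6)| = |-8 + j12| / |45 + j108| = 14.422 / 117 ≈ 0.1233.

|H(j6)| ≈ 0.1233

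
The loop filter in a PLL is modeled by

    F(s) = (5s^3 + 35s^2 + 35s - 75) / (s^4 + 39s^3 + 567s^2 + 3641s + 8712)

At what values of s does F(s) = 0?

Set the numerator to zero: 5s^3 + 35s^2 + 35s - 75 = 0, i.e. 5·(s^3 + 7s^2 + 7s - 15) = 0.
Factoring: (s + 5)(s + 3)(s - 1) = 0.

s = -5, -3, 1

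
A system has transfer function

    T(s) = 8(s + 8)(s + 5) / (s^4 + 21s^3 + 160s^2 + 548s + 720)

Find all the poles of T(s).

s = -4, -9, -4 + 2j, -4 - 2j

The poles are the roots of the denominator s^4 + 21s^3 + 160s^2 + 548s + 720 = 0.
Trying s = -4: the polynomial evaluates to 0, so (s + 4) is a factor.
Dividing out leaves s^3 + 17s^2 + 92s + 180 = 0.
This factors further as (s + 9)(s^2 + 8s + 20) = 0.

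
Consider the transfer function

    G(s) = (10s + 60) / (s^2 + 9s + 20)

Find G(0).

G(0) = 3

Set s = 0: G(0) = (60) / (20) = 3.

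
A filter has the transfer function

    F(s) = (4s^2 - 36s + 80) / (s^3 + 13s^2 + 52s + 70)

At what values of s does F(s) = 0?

Set the numerator to zero: 4s^2 - 36s + 80 = 0, i.e. 4·(s^2 - 9s + 20) = 0.
Factoring: (s - 5)(s - 4) = 0.

s = 5, 4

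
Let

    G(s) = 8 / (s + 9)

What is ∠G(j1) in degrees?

At s = j1: numerator = 8, denominator = 9 + j1.
∠G = ∠num − ∠den = 0° − (6.3402°) = -6.340°.

∠G(j1) ≈ -6.340°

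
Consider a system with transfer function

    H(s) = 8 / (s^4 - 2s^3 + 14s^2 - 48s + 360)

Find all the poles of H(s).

The poles are the roots of the denominator s^4 - 2s^3 + 14s^2 - 48s + 360 = 0.
No real roots exist; factor into two real quadratics: (s^2 - 6s + 18)(s^2 + 4s + 20) = 0.
Each quadratic gives a conjugate pair via the quadratic formula.

s = 3 ± 3j, -2 ± 4j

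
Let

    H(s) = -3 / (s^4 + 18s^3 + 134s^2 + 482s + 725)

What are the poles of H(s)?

The poles are the roots of the denominator s^4 + 18s^3 + 134s^2 + 482s + 725 = 0.
No real roots exist; factor into two real quadratics: (s^2 + 8s + 25)(s^2 + 10s + 29) = 0.
Each quadratic gives a conjugate pair via the quadratic formula.

s = -4 + 3j, -4 - 3j, -5 + 2j, -5 - 2j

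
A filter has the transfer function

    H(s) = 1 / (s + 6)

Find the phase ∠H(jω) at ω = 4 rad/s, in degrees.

∠H(j4) ≈ -33.69°

At s = j4: numerator = 1, denominator = 6 + j4.
∠H = ∠num − ∠den = 0° − (33.690°) = -33.69°.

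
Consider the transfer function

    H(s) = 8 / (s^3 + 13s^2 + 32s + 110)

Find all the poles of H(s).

s = -1 ± 3j, -11

The poles are the roots of the denominator s^3 + 13s^2 + 32s + 110 = 0.
Trying s = -11: the polynomial evaluates to 0, so (s + 11) is a factor.
Dividing out leaves s^2 + 2s + 10 = 0.
The quadratic formula then gives s = -1 ± 3j.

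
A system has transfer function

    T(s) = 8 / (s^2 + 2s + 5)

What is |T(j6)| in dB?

|T(j6)|_dB ≈ -12.4 dB

Substitute s = j6: numerator = 8, denominator = -31 + j12.
|T(j6)| = |8| / |-31 + j12| = 8 / 33.242 ≈ 0.2407.
In decibels: 20·log₁₀(0.2407) ≈ -12.4 dB.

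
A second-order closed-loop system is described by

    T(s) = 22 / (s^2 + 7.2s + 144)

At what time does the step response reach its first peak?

t_p ≈ 0.2744 s

Comparing s^2 + 7.2s + 144 to s^2 + 2ζωₙs + ωₙ²: ωₙ = 12 rad/s and ζ = 7.2/(2·12) = 0.3.
ζωₙ = 7.2/2 = 3.6, so ω_d = ωₙ√(1−ζ²) = √(ωₙ² − (ζωₙ)²) = √(144 − 3.6²) = √131.04 ≈ 11.45 rad/s.
t_p = π/ω_d = π/11.45 ≈ 0.2744 s.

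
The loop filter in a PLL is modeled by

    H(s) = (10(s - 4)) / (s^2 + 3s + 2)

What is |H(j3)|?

|H(j3)| ≈ 4.385

Substitute s = j3: numerator = -40 + j30, denominator = -7 + j9.
|H(j3)| = |-40 + j30| / |-7 + j9| = 50 / 11.402 ≈ 4.385.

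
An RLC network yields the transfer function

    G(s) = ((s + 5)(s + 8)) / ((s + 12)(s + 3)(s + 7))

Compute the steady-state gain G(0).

At s = 0 each factor (s + a) contributes a and each (s^2 + bs + c) contributes c.
G(0) = 1·(5) · (8) / ((12) · (3) · (7)) = 40/252 = 10/63.

G(0) = 10/63 ≈ 0.1587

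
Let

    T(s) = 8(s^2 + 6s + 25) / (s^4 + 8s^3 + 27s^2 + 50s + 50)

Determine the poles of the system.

s = -1 ± 2j, -3 ± j

The poles are the roots of the denominator s^4 + 8s^3 + 27s^2 + 50s + 50 = 0.
No real roots exist; factor into two real quadratics: (s^2 + 2s + 5)(s^2 + 6s + 10) = 0.
Each quadratic gives a conjugate pair via the quadratic formula.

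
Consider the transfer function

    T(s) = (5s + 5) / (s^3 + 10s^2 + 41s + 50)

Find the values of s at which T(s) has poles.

s = -4 ± 3j, -2

The poles are the roots of the denominator s^3 + 10s^2 + 41s + 50 = 0.
Trying s = -2: the polynomial evaluates to 0, so (s + 2) is a factor.
Dividing out leaves s^2 + 8s + 25 = 0.
The quadratic formula then gives s = -4 ± 3j.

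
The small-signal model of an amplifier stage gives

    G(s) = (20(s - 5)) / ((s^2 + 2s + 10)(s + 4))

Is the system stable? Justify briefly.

stable

The poles can be read from the denominator factors: s = -1 + 3j, -1 - 3j, -4.
Since all poles lie strictly in the left half-plane, the system is stable.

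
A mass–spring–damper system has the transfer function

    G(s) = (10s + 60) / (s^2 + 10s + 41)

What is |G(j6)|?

|G(j6)| ≈ 1.409

Substitute s = j6: numerator = 60 + j60, denominator = 5 + j60.
|G(j6)| = |60 + j60| / |5 + j60| = 84.853 / 60.208 ≈ 1.409.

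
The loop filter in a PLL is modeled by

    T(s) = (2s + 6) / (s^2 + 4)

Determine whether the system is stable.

marginally stable

The denominator s^2 + 4 factors as (s^2 + 4), giving poles at s = 2j, -2j.
Since the simple pole(s) at s = 2j, -2j lie on the jω-axis with none in the right half-plane, the system is marginally stable.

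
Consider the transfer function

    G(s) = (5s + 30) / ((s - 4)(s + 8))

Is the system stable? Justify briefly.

unstable

The poles can be read from the denominator factors: s = 4, -8.
Since the pole(s) at s = 4 lie in the right half-plane, the system is unstable.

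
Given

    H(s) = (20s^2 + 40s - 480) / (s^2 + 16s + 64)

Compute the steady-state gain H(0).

Set s = 0: H(0) = (-480) / (64) = -15/2.

H(0) = -15/2 ≈ -7.500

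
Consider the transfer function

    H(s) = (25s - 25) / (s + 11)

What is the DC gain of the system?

Set s = 0: H(0) = (-25) / (11) = -25/11.

H(0) = -25/11 ≈ -2.273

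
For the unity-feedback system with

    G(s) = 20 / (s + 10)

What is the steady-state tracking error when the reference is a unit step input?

G(s) has no poles at the origin.
This is a Type 0 system. Kp = lim_{s→0} G(s) = 20/10 = 2.
e_ss = 1/(1 + Kp) = 1/(1 + 2) = 1/3 ≈ 0.3333.

e_ss = 0.3333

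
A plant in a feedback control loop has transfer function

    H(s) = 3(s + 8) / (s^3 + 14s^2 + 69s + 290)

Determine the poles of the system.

s = -2 ± 5j, -10

The poles are the roots of the denominator s^3 + 14s^2 + 69s + 290 = 0.
Trying s = -10: the polynomial evaluates to 0, so (s + 10) is a factor.
Dividing out leaves s^2 + 4s + 29 = 0.
The quadratic formula then gives s = -2 ± 5j.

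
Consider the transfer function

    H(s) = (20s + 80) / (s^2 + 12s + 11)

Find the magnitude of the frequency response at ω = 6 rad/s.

Substitute s = j6: numerator = 80 + j120, denominator = -25 + j72.
|H(j6)| = |80 + j120| / |-25 + j72| = 144.22 / 76.217 ≈ 1.892.

|H(j6)| ≈ 1.892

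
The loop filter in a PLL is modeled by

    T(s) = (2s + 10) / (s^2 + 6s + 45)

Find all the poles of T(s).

The poles are the roots of the denominator s^2 + 6s + 45 = 0.
Using the quadratic formula: s = (-6 ± √(-144))/2 = -3 ± 6j.

s = -3 ± 6j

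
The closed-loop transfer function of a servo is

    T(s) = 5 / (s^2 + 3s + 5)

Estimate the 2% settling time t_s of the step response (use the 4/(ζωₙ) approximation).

Comparing s^2 + 3s + 5 to s^2 + 2ζωₙs + ωₙ²: ωₙ = √5 ≈ 2.236 rad/s and ζ = 3/(2·√5) ≈ 0.6708.
ζωₙ = 3/2 = 1.5, so t_s ≈ 4/(ζωₙ) = 4/1.5 ≈ 2.667 s.

t_s ≈ 2.667 s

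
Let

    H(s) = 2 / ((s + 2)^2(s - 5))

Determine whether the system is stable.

The poles can be read from the denominator factors: s = -2, 5, -2.
Since the pole(s) at s = 5 lie in the right half-plane, the system is unstable.

unstable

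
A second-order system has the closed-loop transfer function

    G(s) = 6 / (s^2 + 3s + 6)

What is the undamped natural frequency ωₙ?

Compare the denominator to the standard form s^2 + 2ζωₙs + ωₙ².
ωₙ² = 6, so ωₙ = √6 ≈ 2.449 rad/s.

ωₙ ≈ 2.449 rad/s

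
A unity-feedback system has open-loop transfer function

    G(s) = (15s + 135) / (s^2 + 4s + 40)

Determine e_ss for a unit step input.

e_ss = 0.2286

G(s) has no poles at the origin.
This is a Type 0 system. Kp = lim_{s→0} G(s) = 135/40 = 27/8.
e_ss = 1/(1 + Kp) = 1/(1 + 27/8) = 8/35 ≈ 0.2286.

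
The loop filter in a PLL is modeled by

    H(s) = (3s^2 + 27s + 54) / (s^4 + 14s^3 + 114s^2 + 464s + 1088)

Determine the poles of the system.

The poles are the roots of the denominator s^4 + 14s^3 + 114s^2 + 464s + 1088 = 0.
No real roots exist; factor into two real quadratics: (s^2 + 6s + 34)(s^2 + 8s + 32) = 0.
Each quadratic gives a conjugate pair via the quadratic formula.

s = -3 + 5j, -3 - 5j, -4 + 4j, -4 - 4j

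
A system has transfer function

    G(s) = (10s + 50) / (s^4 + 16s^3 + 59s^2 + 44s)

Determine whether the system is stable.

The denominator s^4 + 16s^3 + 59s^2 + 44s factors as s(s + 11)(s + 4)(s + 1), giving poles at s = 0, -11, -4, -1.
Since the simple pole(s) at s = 0 lie on the jω-axis with none in the right half-plane, the system is marginally stable.

marginally stable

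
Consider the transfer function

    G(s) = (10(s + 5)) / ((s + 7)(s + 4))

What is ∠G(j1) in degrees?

At s = j1: numerator = 50 + j10, denominator = 27 + j11.
∠G = ∠num − ∠den = 11.310° − (22.166°) = -10.86°.

∠G(j1) ≈ -10.86°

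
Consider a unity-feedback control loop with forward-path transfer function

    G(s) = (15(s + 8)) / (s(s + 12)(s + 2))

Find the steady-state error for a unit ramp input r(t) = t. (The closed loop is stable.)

G(s) has one pole at the origin.
This is a Type 1 system. Kv = lim_{s→0} s·G(s) = 120/24 = 5.
e_ss = 1/Kv = 1/(5) = 1/5 ≈ 0.2000.

e_ss = 0.2000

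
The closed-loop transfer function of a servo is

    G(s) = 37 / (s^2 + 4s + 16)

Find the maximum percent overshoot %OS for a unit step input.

Comparing s^2 + 4s + 16 to s^2 + 2ζωₙs + ωₙ²: ωₙ = 4 rad/s and ζ = 4/(2·4) = 0.5.
%OS = 100·exp(−πζ/√(1−ζ²)) = 100·exp(−π·0.5/√(1−0.5²)) ≈ 16.3%.

%OS ≈ 16.3%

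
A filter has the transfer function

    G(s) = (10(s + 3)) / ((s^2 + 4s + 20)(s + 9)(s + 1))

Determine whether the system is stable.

The poles can be read from the denominator factors: s = -2 + 4j, -2 - 4j, -9, -1.
Since all poles lie strictly in the left half-plane, the system is stable.

stable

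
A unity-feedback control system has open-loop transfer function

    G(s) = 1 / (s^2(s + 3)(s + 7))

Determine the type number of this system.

Type 2

The denominator has 2 factors of s at the origin (free integrators), so this is a Type 2 system.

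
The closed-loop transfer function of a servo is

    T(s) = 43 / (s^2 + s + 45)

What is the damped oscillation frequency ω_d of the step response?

ω_d ≈ 6.690 rad/s

Comparing s^2 + s + 45 to s^2 + 2ζωₙs + ωₙ²: ωₙ = √45 ≈ 6.708 rad/s and ζ = 1/(2·√45) ≈ 0.07454.
ζωₙ = 1/2 = 0.5, so ω_d = ωₙ√(1−ζ²) = √(ωₙ² − (ζωₙ)²) = √(45 − 0.5²) = √44.75 ≈ 6.690 rad/s.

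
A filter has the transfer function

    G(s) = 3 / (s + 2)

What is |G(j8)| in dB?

|G(j8)|_dB ≈ -8.78 dB

Substitute s = j8: numerator = 3, denominator = 2 + j8.
|G(j8)| = |3| / |2 + j8| = 3 / 8.2462 ≈ 0.3638.
In decibels: 20·log₁₀(0.3638) ≈ -8.78 dB.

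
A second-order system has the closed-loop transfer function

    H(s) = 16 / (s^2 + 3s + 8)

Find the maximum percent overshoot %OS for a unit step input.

%OS ≈ 14.0%

Comparing s^2 + 3s + 8 to s^2 + 2ζωₙs + ωₙ²: ωₙ = √8 ≈ 2.828 rad/s and ζ = 3/(2·√8) ≈ 0.5303.
%OS = 100·exp(−πζ/√(1−ζ²)) = 100·exp(−π·0.5303/√(1−0.5303²)) ≈ 14.0%.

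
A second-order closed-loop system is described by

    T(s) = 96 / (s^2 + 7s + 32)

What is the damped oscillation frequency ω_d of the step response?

ω_d ≈ 4.444 rad/s

Comparing s^2 + 7s + 32 to s^2 + 2ζωₙs + ωₙ²: ωₙ = √32 ≈ 5.657 rad/s and ζ = 7/(2·√32) ≈ 0.6187.
ζωₙ = 7/2 = 3.5, so ω_d = ωₙ√(1−ζ²) = √(ωₙ² − (ζωₙ)²) = √(32 − 3.5²) = √19.75 ≈ 4.444 rad/s.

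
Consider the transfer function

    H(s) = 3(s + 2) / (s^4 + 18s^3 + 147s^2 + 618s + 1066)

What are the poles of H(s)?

The poles are the roots of the denominator s^4 + 18s^3 + 147s^2 + 618s + 1066 = 0.
No real roots exist; factor into two real quadratics: (s^2 + 10s + 26)(s^2 + 8s + 41) = 0.
Each quadratic gives a conjugate pair via the quadratic formula.

s = -5 ± j, -4 ± 5j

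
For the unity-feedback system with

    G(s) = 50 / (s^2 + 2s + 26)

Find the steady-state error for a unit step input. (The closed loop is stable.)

G(s) has no poles at the origin.
This is a Type 0 system. Kp = lim_{s→0} G(s) = 50/26 = 25/13.
e_ss = 1/(1 + Kp) = 1/(1 + 25/13) = 13/38 ≈ 0.3421.

e_ss = 0.3421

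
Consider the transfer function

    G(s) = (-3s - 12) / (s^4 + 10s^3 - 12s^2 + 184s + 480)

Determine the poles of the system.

The poles are the roots of the denominator s^4 + 10s^3 - 12s^2 + 184s + 480 = 0.
Trying s = -12: the polynomial evaluates to 0, so (s + 12) is a factor.
Dividing out leaves s^3 - 2s^2 + 12s + 40 = 0.
This factors further as (s^2 - 4s + 20)(s + 2) = 0.

s = 2 + 4j, 2 - 4j, -12, -2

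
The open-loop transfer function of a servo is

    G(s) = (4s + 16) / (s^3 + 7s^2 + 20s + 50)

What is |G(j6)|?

|G(j6)| ≈ 0.1290

Substitute s = j6: numerator = 16 + j24, denominator = -202 - j96.
|G(j6)| = |16 + j24| / |-202 - j96| = 28.844 / 223.65 ≈ 0.1290.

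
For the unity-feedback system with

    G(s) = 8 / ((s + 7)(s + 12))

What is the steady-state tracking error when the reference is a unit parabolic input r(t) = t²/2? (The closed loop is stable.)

e_ss = ∞

G(s) has no poles at the origin.
This is a Type 0 system; Ka = lim_{s→0} s^2·G(s) = 0, so the steady-state error for a parabola input is infinite.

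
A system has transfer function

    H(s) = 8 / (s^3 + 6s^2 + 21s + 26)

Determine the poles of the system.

The poles are the roots of the denominator s^3 + 6s^2 + 21s + 26 = 0.
Trying s = -2: the polynomial evaluates to 0, so (s + 2) is a factor.
Dividing out leaves s^2 + 4s + 13 = 0.
The quadratic formula then gives s = -2 ± 3j.

s = -2, -2 + 3j, -2 - 3j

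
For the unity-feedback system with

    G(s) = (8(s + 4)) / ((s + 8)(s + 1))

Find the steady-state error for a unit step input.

e_ss = 0.2000

G(s) has no poles at the origin.
This is a Type 0 system. Kp = lim_{s→0} G(s) = 32/8 = 4.
e_ss = 1/(1 + Kp) = 1/(1 + 4) = 1/5 ≈ 0.2000.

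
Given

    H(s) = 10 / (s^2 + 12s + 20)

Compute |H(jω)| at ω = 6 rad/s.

Substitute s = j6: numerator = 10, denominator = -16 + j72.
|H(j6)| = |10| / |-16 + j72| = 10 / 73.756 ≈ 0.1356.

|H(j6)| ≈ 0.1356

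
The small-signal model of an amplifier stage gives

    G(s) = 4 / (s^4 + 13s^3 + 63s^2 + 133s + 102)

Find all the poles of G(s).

The poles are the roots of the denominator s^4 + 13s^3 + 63s^2 + 133s + 102 = 0.
Trying s = -3: the polynomial evaluates to 0, so (s + 3) is a factor.
Dividing out leaves s^3 + 10s^2 + 33s + 34 = 0.
This factors further as (s + 2)(s^2 + 8s + 17) = 0.

s = -3, -2, -4 + j, -4 - j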